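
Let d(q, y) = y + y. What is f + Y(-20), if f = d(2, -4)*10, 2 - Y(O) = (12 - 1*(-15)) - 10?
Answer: -95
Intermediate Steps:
d(q, y) = 2*y
Y(O) = -15 (Y(O) = 2 - ((12 - 1*(-15)) - 10) = 2 - ((12 + 15) - 10) = 2 - (27 - 10) = 2 - 1*17 = 2 - 17 = -15)
f = -80 (f = (2*(-4))*10 = -8*10 = -80)
f + Y(-20) = -80 - 15 = -95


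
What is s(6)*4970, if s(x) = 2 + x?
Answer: 39760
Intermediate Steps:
s(6)*4970 = (2 + 6)*4970 = 8*4970 = 39760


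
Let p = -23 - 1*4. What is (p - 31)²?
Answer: 3364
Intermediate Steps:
p = -27 (p = -23 - 4 = -27)
(p - 31)² = (-27 - 31)² = (-58)² = 3364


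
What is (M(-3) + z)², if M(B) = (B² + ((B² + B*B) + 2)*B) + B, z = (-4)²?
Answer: 1444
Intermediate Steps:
z = 16
M(B) = B + B² + B*(2 + 2*B²) (M(B) = (B² + ((B² + B²) + 2)*B) + B = (B² + (2*B² + 2)*B) + B = (B² + (2 + 2*B²)*B) + B = (B² + B*(2 + 2*B²)) + B = B + B² + B*(2 + 2*B²))
(M(-3) + z)² = (-3*(3 - 3 + 2*(-3)²) + 16)² = (-3*(3 - 3 + 2*9) + 16)² = (-3*(3 - 3 + 18) + 16)² = (-3*18 + 16)² = (-54 + 16)² = (-38)² = 1444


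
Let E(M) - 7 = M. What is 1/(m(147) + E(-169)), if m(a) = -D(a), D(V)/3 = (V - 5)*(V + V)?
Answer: -1/125406 ≈ -7.9741e-6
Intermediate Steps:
E(M) = 7 + M
D(V) = 6*V*(-5 + V) (D(V) = 3*((V - 5)*(V + V)) = 3*((-5 + V)*(2*V)) = 3*(2*V*(-5 + V)) = 6*V*(-5 + V))
m(a) = -6*a*(-5 + a)
1/(m(147) + E(-169)) = 1/(6*147*(5 - 1*147) + (7 - 169)) = 1/(6*147*(5 - 147) - 162) = 1/(6*147*(-142) - 162) = 1/(-125244 - 162) = 1/(-125406) = -1/125406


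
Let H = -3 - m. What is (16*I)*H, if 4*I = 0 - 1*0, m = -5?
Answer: 0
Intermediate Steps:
I = 0 (I = (0 - 1*0)/4 = (0 + 0)/4 = (¼)*0 = 0)
H = 2 (H = -3 - 1*(-5) = -3 + 5 = 2)
(16*I)*H = (16*0)*2 = 0*2 = 0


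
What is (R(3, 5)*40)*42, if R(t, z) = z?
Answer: 8400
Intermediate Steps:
(R(3, 5)*40)*42 = (5*40)*42 = 200*42 = 8400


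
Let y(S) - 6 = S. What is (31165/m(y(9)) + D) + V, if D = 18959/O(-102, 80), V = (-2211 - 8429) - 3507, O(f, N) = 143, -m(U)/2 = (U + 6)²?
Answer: -1772039279/126126 ≈ -14050.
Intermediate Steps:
y(S) = 6 + S
m(U) = -2*(6 + U)² (m(U) = -2*(U + 6)² = -2*(6 + U)²)
V = -14147 (V = -10640 - 3507 = -14147)
D = 18959/143 ≈ 132.58
(31165/m(y(9)) + D) + V = (31165/((-2*(6 + (6 + 9))²)) + 18959/143) - 14147 = (31165/((-2*(6 + 15)²)) + 18959/143) - 14147 = (31165/((-2*21²)) + 18959/143) - 14147 = (31165/((-2*441)) + 18959/143) - 14147 = (31165/(-882) + 18959/143) - 14147 = (31165*(-1/882) + 18959/143) - 14147 = (-31165/882 + 18959/143) - 14147 = 12265243/126126 - 14147 = -1772039279/126126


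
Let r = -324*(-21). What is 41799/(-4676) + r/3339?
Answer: -1710339/247828 ≈ -6.9013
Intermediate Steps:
r = 6804
41799/(-4676) + r/3339 = 41799/(-4676) + 6804/3339 = 41799*(-1/4676) + 6804*(1/3339) = -41799/4676 + 108/53 = -1710339/247828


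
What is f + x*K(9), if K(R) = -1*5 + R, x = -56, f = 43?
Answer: -181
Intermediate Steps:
K(R) = -5 + R
f + x*K(9) = 43 - 56*(-5 + 9) = 43 - 56*4 = 43 - 224 = -181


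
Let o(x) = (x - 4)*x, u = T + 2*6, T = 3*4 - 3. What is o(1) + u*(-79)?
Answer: -1662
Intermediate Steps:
T = 9 (T = 12 - 3 = 9)
u = 21 (u = 9 + 2*6 = 9 + 12 = 21)
o(x) = x*(-4 + x) (o(x) = (-4 + x)*x = x*(-4 + x))
o(1) + u*(-79) = 1*(-4 + 1) + 21*(-79) = 1*(-3) - 1659 = -3 - 1659 = -1662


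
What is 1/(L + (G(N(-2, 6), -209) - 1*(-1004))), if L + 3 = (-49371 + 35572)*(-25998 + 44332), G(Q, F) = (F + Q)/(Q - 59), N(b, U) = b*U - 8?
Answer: -79/19986199106 ≈ -3.9527e-9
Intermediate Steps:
N(b, U) = -8 + U*b (N(b, U) = U*b - 8 = -8 + U*b)
G(Q, F) = (F + Q)/(-59 + Q)
L = -252990869 (L = -3 + (-49371 + 35572)*(-25998 + 44332) = -3 - 13799*18334 = -3 - 252990866 = -252990869)
1/(L + (G(N(-2, 6), -209) - 1*(-1004))) = 1/(-252990869 + ((-209 + (-8 + 6*(-2)))/(-59 + (-8 + 6*(-2))) - 1*(-1004))) = 1/(-252990869 + ((-209 + (-8 - 12))/(-59 + (-8 - 12)) + 1004)) = 1/(-252990869 + ((-209 - 20)/(-59 - 20) + 1004)) = 1/(-252990869 + (-229/(-79) + 1004)) = 1/(-252990869 + (-1/79*(-229) + 1004)) = 1/(-252990869 + (229/79 + 1004)) = 1/(-252990869 + 79545/79) = 1/(-19986199106/79) = -79/19986199106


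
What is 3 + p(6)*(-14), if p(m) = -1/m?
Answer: 16/3 ≈ 5.3333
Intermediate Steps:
3 + p(6)*(-14) = 3 - 1/6*(-14) = 3 - 1*⅙*(-14) = 3 - ⅙*(-14) = 3 + 7/3 = 16/3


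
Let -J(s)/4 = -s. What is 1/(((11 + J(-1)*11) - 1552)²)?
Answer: 1/2512225 ≈ 3.9805e-7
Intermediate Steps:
J(s) = 4*s (J(s) = -(-4)*s = 4*s)
1/(((11 + J(-1)*11) - 1552)²) = 1/(((11 + (4*(-1))*11) - 1552)²) = 1/(((11 - 4*11) - 1552)²) = 1/(((11 - 44) - 1552)²) = 1/((-33 - 1552)²) = 1/((-1585)²) = 1/2512225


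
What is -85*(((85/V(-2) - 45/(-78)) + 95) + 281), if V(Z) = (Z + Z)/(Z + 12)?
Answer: -181305/13 ≈ -13947.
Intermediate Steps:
V(Z) = 2*Z/(12 + Z) (V(Z) = (2*Z)/(12 + Z) = 2*Z/(12 + Z))
-85*(((85/V(-2) - 45/(-78)) + 95) + 281) = -85*(((85/((2*(-2)/(12 - 2))) - 45/(-78)) + 95) + 281) = -85*(((85/((2*(-2)/10)) - 45*(-1/78)) + 95) + 281) = -85*(((85/((2*(-2)*(1/10))) + 15/26) + 95) + 281) = -85*(((85/(-2/5) + 15/26) + 95) + 281) = -85*(((85*(-5/2) + 15/26) + 95) + 281) = -85*(((-425/2 + 15/26) + 95) + 281) = -85*((-2755/13 + 95) + 281) = -85*(-1520/13 + 281) = -85*2133/13 = -181305/13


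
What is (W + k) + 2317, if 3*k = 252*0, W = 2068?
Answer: 4385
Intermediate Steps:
k = 0 (k = (252*0)/3 = (⅓)*0 = 0)
(W + k) + 2317 = (2068 + 0) + 2317 = 2068 + 2317 = 4385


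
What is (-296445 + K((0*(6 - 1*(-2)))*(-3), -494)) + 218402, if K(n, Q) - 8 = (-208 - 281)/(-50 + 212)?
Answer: -4214053/54 ≈ -78038.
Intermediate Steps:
K(n, Q) = 269/54 (K(n, Q) = 8 + (-208 - 281)/(-50 + 212) = 8 - 489/162 = 8 - 489*1/162 = 8 - 163/54 = 269/54)
(-296445 + K((0*(6 - 1*(-2)))*(-3), -494)) + 218402 = (-296445 + 269/54) + 218402 = -16007761/54 + 218402 = -4214053/54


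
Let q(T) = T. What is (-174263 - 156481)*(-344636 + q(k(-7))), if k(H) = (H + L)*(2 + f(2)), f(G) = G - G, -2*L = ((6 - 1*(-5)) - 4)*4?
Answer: 114000180432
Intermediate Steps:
L = -14 (L = -((6 - 1*(-5)) - 4)*4/2 = -((6 + 5) - 4)*4/2 = -(11 - 4)*4/2 = -7*4/2 = -1/2*28 = -14)
f(G) = 0
k(H) = -28 + 2*H (k(H) = (H - 14)*(2 + 0) = (-14 + H)*2 = -28 + 2*H)
(-174263 - 156481)*(-344636 + q(k(-7))) = (-174263 - 156481)*(-344636 + (-28 + 2*(-7))) = -330744*(-344636 + (-28 - 14)) = -330744*(-344636 - 42) = -330744*(-344678) = 114000180432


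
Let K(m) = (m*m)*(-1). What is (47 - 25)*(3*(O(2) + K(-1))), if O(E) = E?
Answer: 66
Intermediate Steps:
K(m) = -m² (K(m) = m²*(-1) = -m²)
(47 - 25)*(3*(O(2) + K(-1))) = (47 - 25)*(3*(2 - 1*(-1)²)) = 22*(3*(2 - 1*1)) = 22*(3*(2 - 1)) = 22*(3*1) = 22*3 = 66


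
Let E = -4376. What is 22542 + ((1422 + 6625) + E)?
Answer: 26213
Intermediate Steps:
22542 + ((1422 + 6625) + E) = 22542 + ((1422 + 6625) - 4376) = 22542 + (8047 - 4376) = 22542 + 3671 = 26213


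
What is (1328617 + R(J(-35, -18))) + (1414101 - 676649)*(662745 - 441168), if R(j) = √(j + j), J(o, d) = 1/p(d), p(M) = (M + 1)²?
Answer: 163403730421 + √2/17 ≈ 1.6340e+11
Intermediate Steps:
p(M) = (1 + M)²
J(o, d) = (1 + d)⁻² (J(o, d) = 1/((1 + d)²) = (1 + d)⁻²)
R(j) = √2*√j (R(j) = √(2*j) = √2*√j)
(1328617 + R(J(-35, -18))) + (1414101 - 676649)*(662745 - 441168) = (1328617 + √2*√((1 - 18)⁻²)) + (1414101 - 676649)*(662745 - 441168) = (1328617 + √2*√((-17)⁻²)) + 737452*221577 = (1328617 + √2*√(1/289)) + 163402401804 = (1328617 + √2*(1/17)) + 163402401804 = (1328617 + √2/17) + 163402401804 = 163403730421 + √2/17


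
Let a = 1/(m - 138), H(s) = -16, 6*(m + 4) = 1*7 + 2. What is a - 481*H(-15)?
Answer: 2162574/281 ≈ 7696.0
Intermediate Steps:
m = -5/2 (m = -4 + (1*7 + 2)/6 = -4 + (7 + 2)/6 = -4 + (1/6)*9 = -4 + 3/2 = -5/2 ≈ -2.5000)
a = -2/281 (a = 1/(-5/2 - 138) = 1/(-281/2) = -2/281 ≈ -0.0071174)
a - 481*H(-15) = -2/281 - 481*(-16) = -2/281 + 7696 = 2162574/281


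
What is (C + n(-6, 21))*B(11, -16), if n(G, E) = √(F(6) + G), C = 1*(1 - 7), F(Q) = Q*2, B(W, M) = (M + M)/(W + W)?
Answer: 96/11 - 16*√6/11 ≈ 5.1644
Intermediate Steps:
B(W, M) = M/W (B(W, M) = (2*M)/((2*W)) = (2*M)*(1/(2*W)) = M/W)
F(Q) = 2*Q
C = -6 (C = 1*(-6) = -6)
n(G, E) = √(12 + G) (n(G, E) = √(2*6 + G) = √(12 + G))
(C + n(-6, 21))*B(11, -16) = (-6 + √(12 - 6))*(-16/11) = (-6 + √6)*(-16*1/11) = (-6 + √6)*(-16/11) = 96/11 - 16*√6/11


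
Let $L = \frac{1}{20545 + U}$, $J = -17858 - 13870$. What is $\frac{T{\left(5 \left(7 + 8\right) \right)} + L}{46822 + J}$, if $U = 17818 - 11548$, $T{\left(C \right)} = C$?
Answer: $\frac{1005563}{202372805} \approx 0.0049689$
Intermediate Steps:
$J = -31728$ ($J = -17858 - 13870 = -31728$)
$U = 6270$ ($U = 17818 - 11548 = 6270$)
$L = \frac{1}{26815}$ ($L = \frac{1}{20545 + 6270} = \frac{1}{26815} \approx 3.7293 \cdot 10^{-5}$)
$\frac{T{\left(5 \left(7 + 8\right) \right)} + L}{46822 + J} = \frac{5 \left(7 + 8\right) + \frac{1}{26815}}{46822 - 31728} = \frac{5 \cdot 15 + \frac{1}{26815}}{15094} = \left(75 + \frac{1}{26815}\right) \frac{1}{15094} = \frac{2011126}{26815} \cdot \frac{1}{15094} = \frac{1005563}{202372805}$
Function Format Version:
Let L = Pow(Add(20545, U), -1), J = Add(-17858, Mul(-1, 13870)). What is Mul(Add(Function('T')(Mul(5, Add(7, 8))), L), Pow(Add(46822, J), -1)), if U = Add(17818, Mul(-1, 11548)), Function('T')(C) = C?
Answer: Rational(1005563, 202372805) ≈ 0.0049689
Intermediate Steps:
J = -31728 (J = Add(-17858, -13870) = -31728)
U = 6270 (U = Add(17818, -11548) = 6270)
L = Rational(1, 26815) (L = Pow(Add(20545, 6270), -1) = Pow(26815, -1) = Rational(1, 26815) ≈ 3.7293e-5)
Mul(Add(Function('T')(Mul(5, Add(7, 8))), L), Pow(Add(46822, J), -1)) = Mul(Add(Mul(5, Add(7, 8)), Rational(1, 26815)), Pow(Add(46822, -31728), -1)) = Mul(Add(Mul(5, 15), Rational(1, 26815)), Pow(15094, -1)) = Mul(Add(75, Rational(1, 26815)), Rational(1, 15094)) = Mul(Rational(2011126, 26815), Rational(1, 15094)) = Rational(1005563, 202372805)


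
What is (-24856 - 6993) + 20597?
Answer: -11252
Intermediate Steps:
(-24856 - 6993) + 20597 = -31849 + 20597 = -11252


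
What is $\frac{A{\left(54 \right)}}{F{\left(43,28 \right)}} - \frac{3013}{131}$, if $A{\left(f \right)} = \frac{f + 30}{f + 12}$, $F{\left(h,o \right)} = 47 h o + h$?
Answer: $- \frac{14327629}{622941} \approx -23.0$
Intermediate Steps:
$F{\left(h,o \right)} = h + 47 h o$ ($F{\left(h,o \right)} = 47 h o + h = h + 47 h o$)
$A{\left(f \right)} = \frac{30 + f}{12 + f}$
$\frac{A{\left(54 \right)}}{F{\left(43,28 \right)}} - \frac{3013}{131} = \frac{\frac{1}{12 + 54} \left(30 + 54\right)}{43 \left(1 + 47 \cdot 28\right)} - \frac{3013}{131} = \frac{\frac{1}{66} \cdot 84}{43 \left(1 + 1316\right)} - 23 = \frac{\frac{1}{66} \cdot 84}{43 \cdot 1317} - 23 = \frac{14}{11 \cdot 56631} - 23 = \frac{14}{11} \cdot \frac{1}{56631} - 23 = \frac{14}{622941} - 23 = - \frac{14327629}{622941}$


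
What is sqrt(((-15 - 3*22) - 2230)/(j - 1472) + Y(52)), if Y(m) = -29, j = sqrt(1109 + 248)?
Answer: sqrt(-40377 + 29*sqrt(1357))/sqrt(1472 - sqrt(1357)) ≈ 5.2335*I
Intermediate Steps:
j = sqrt(1357) ≈ 36.837
sqrt(((-15 - 3*22) - 2230)/(j - 1472) + Y(52)) = sqrt(((-15 - 3*22) - 2230)/(sqrt(1357) - 1472) - 29) = sqrt(((-15 - 66) - 2230)/(-1472 + sqrt(1357)) - 29) = sqrt((-81 - 2230)/(-1472 + sqrt(1357)) - 29) = sqrt(-2311/(-1472 + sqrt(1357)) - 29) = sqrt(-29 - 2311/(-1472 + sqrt(1357)))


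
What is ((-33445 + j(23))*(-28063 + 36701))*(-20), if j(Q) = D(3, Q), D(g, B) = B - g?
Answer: 5774503000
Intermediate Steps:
j(Q) = -3 + Q (j(Q) = Q - 1*3 = Q - 3 = -3 + Q)
((-33445 + j(23))*(-28063 + 36701))*(-20) = ((-33445 + (-3 + 23))*(-28063 + 36701))*(-20) = ((-33445 + 20)*8638)*(-20) = -33425*8638*(-20) = -288725150*(-20) = 5774503000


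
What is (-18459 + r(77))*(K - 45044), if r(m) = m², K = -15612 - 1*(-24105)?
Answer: 457984030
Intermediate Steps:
K = 8493 (K = -15612 + 24105 = 8493)
(-18459 + r(77))*(K - 45044) = (-18459 + 77²)*(8493 - 45044) = (-18459 + 5929)*(-36551) = -12530*(-36551) = 457984030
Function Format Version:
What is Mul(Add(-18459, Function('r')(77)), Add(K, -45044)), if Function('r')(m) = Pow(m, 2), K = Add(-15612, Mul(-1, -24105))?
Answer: 457984030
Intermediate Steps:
K = 8493 (K = Add(-15612, 24105) = 8493)
Mul(Add(-18459, Function('r')(77)), Add(K, -45044)) = Mul(Add(-18459, Pow(77, 2)), Add(8493, -45044)) = Mul(Add(-18459, 5929), -36551) = Mul(-12530, -36551) = 457984030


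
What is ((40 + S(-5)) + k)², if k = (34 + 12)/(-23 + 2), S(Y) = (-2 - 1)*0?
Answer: 630436/441 ≈ 1429.6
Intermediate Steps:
S(Y) = 0 (S(Y) = -3*0 = 0)
k = -46/21 (k = 46/(-21) = 46*(-1/21) = -46/21 ≈ -2.1905)
((40 + S(-5)) + k)² = ((40 + 0) - 46/21)² = (40 - 46/21)² = (794/21)² = 630436/441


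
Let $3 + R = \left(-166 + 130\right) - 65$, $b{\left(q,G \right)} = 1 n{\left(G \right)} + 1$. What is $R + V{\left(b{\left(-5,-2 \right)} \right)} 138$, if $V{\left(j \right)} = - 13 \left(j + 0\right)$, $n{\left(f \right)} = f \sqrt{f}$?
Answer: $-1898 + 3588 i \sqrt{2} \approx -1898.0 + 5074.2 i$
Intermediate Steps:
$n{\left(f \right)} = f^{\frac{3}{2}}$
$b{\left(q,G \right)} = 1 + G^{\frac{3}{2}}$ ($b{\left(q,G \right)} = 1 G^{\frac{3}{2}} + 1 = G^{\frac{3}{2}} + 1 = 1 + G^{\frac{3}{2}}$)
$V{\left(j \right)} = - 13 j$
$R = -104$ ($R = -3 + \left(\left(-166 + 130\right) - 65\right) = -3 - 101 = -104$)
$R + V{\left(b{\left(-5,-2 \right)} \right)} 138 = -104 + - 13 \left(1 + \left(-2\right)^{\frac{3}{2}}\right) 138 = -104 + - 13 \left(1 - 2 i \sqrt{2}\right) 138 = -104 + \left(-13 + 26 i \sqrt{2}\right) 138 = -104 - \left(1794 - 3588 i \sqrt{2}\right) = -1898 + 3588 i \sqrt{2}$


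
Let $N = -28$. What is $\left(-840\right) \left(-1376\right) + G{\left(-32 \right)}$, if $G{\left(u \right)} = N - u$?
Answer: $1155844$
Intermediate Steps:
$G{\left(u \right)} = -28 - u$
$\left(-840\right) \left(-1376\right) + G{\left(-32 \right)} = \left(-840\right) \left(-1376\right) - -4 = 1155840 + \left(-28 + 32\right) = 1155840 + 4 = 1155844$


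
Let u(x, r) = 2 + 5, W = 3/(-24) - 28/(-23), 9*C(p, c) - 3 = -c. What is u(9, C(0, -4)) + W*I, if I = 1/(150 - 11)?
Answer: 179233/25576 ≈ 7.0079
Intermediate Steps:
C(p, c) = ⅓ - c/9 (C(p, c) = ⅓ + (-c)/9 = ⅓ - c/9)
W = 201/184 (W = 3*(-1/24) - 28*(-1/23) = -⅛ + 28/23 = 201/184 ≈ 1.0924)
I = 1/139 ≈ 0.0071942
u(x, r) = 7
u(9, C(0, -4)) + W*I = 7 + (201/184)*(1/139) = 7 + 201/25576 = 179233/25576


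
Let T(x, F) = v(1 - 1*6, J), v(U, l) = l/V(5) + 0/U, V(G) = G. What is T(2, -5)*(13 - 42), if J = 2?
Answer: -58/5 ≈ -11.600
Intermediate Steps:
v(U, l) = l/5 (v(U, l) = l/5 + 0/U = l*(⅕) + 0 = l/5 + 0 = l/5)
T(x, F) = ⅖ (T(x, F) = (⅕)*2 = ⅖)
T(2, -5)*(13 - 42) = 2*(13 - 42)/5 = (⅖)*(-29) = -58/5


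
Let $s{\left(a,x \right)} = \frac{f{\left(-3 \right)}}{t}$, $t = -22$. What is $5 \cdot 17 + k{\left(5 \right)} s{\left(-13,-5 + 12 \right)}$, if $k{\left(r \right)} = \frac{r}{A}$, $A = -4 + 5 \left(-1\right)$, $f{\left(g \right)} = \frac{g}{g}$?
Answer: $\frac{16835}{198} \approx 85.025$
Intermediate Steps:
$f{\left(g \right)} = 1$
$A = -9$ ($A = -4 - 5 = -9$)
$k{\left(r \right)} = - \frac{r}{9}$ ($k{\left(r \right)} = \frac{r}{-9} = r \left(- \frac{1}{9}\right) = - \frac{r}{9}$)
$s{\left(a,x \right)} = - \frac{1}{22}$ ($s{\left(a,x \right)} = 1 \frac{1}{-22} = 1 \left(- \frac{1}{22}\right) = - \frac{1}{22}$)
$5 \cdot 17 + k{\left(5 \right)} s{\left(-13,-5 + 12 \right)} = 5 \cdot 17 + \left(- \frac{1}{9}\right) 5 \left(- \frac{1}{22}\right) = 85 - - \frac{5}{198} = 85 + \frac{5}{198} = \frac{16835}{198}$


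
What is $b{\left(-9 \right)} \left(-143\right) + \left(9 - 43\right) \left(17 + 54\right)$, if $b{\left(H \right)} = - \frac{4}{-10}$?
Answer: $- \frac{12356}{5} \approx -2471.2$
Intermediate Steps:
$b{\left(H \right)} = \frac{2}{5}$ ($b{\left(H \right)} = \left(-4\right) \left(- \frac{1}{10}\right) = \frac{2}{5}$)
$b{\left(-9 \right)} \left(-143\right) + \left(9 - 43\right) \left(17 + 54\right) = \frac{2}{5} \left(-143\right) + \left(9 - 43\right) \left(17 + 54\right) = - \frac{286}{5} - 2414 = - \frac{12356}{5}$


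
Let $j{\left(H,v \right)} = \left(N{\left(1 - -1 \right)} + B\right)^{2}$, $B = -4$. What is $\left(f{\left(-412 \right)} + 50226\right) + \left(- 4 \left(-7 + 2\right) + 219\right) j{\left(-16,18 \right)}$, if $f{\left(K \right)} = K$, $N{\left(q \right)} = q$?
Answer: $50770$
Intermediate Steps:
$j{\left(H,v \right)} = 4$ ($j{\left(H,v \right)} = \left(\left(1 - -1\right) - 4\right)^{2} = \left(\left(1 + 1\right) - 4\right)^{2} = \left(2 - 4\right)^{2} = \left(-2\right)^{2} = 4$)
$\left(f{\left(-412 \right)} + 50226\right) + \left(- 4 \left(-7 + 2\right) + 219\right) j{\left(-16,18 \right)} = \left(-412 + 50226\right) + \left(- 4 \left(-7 + 2\right) + 219\right) 4 = 49814 + \left(\left(-4\right) \left(-5\right) + 219\right) 4 = 49814 + \left(20 + 219\right) 4 = 49814 + 239 \cdot 4 = 49814 + 956 = 50770$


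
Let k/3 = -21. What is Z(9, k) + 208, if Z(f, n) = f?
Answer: 217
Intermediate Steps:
k = -63 (k = 3*(-21) = -63)
Z(9, k) + 208 = 9 + 208 = 217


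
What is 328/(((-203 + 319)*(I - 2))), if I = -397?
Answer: -82/11571 ≈ -0.0070867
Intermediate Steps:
328/(((-203 + 319)*(I - 2))) = 328/(((-203 + 319)*(-397 - 2))) = 328/((116*(-399))) = 328/(-46284) = 328*(-1/46284) = -82/11571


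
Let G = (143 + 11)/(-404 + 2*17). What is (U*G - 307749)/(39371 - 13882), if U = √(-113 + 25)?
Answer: -307749/25489 - 154*I*√22/4715465 ≈ -12.074 - 0.00015318*I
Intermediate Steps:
G = -77/185 (G = 154/(-404 + 34) = 154/(-370) = 154*(-1/370) = -77/185 ≈ -0.41622)
U = 2*I*√22 (U = √(-88) = 2*I*√22 ≈ 9.3808*I)
(U*G - 307749)/(39371 - 13882) = ((2*I*√22)*(-77/185) - 307749)/(39371 - 13882) = (-154*I*√22/185 - 307749)/25489 = (-307749 - 154*I*√22/185)*(1/25489) = -307749/25489 - 154*I*√22/4715465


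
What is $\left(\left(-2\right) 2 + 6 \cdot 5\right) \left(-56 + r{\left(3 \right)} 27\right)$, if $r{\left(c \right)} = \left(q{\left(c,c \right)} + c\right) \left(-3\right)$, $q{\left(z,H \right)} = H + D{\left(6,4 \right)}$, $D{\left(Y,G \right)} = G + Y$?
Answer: $-35152$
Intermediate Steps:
$q{\left(z,H \right)} = 10 + H$ ($q{\left(z,H \right)} = H + \left(4 + 6\right) = H + 10 = 10 + H$)
$r{\left(c \right)} = -30 - 6 c$ ($r{\left(c \right)} = \left(\left(10 + c\right) + c\right) \left(-3\right) = \left(10 + 2 c\right) \left(-3\right) = -30 - 6 c$)
$\left(\left(-2\right) 2 + 6 \cdot 5\right) \left(-56 + r{\left(3 \right)} 27\right) = \left(\left(-2\right) 2 + 6 \cdot 5\right) \left(-56 + \left(-30 - 18\right) 27\right) = \left(-4 + 30\right) \left(-56 + \left(-30 - 18\right) 27\right) = 26 \left(-56 - 1296\right) = 26 \left(-1352\right) = -35152$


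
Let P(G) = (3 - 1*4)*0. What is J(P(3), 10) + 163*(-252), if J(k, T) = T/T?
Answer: -41075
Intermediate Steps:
P(G) = 0 (P(G) = (3 - 4)*0 = -1*0 = 0)
J(k, T) = 1
J(P(3), 10) + 163*(-252) = 1 + 163*(-252) = 1 - 41076 = -41075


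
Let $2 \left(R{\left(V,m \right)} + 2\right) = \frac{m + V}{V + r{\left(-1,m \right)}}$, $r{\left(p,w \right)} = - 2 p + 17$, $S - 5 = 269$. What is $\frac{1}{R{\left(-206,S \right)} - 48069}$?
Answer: $- \frac{11}{528783} \approx -2.0802 \cdot 10^{-5}$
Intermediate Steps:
$S = 274$ ($S = 5 + 269 = 274$)
$r{\left(p,w \right)} = 17 - 2 p$
$R{\left(V,m \right)} = -2 + \frac{V + m}{2 \left(19 + V\right)}$ ($R{\left(V,m \right)} = -2 + \frac{\left(m + V\right) \frac{1}{V + \left(17 - -2\right)}}{2} = -2 + \frac{\left(V + m\right) \frac{1}{V + \left(17 + 2\right)}}{2} = -2 + \frac{\left(V + m\right) \frac{1}{V + 19}}{2} = -2 + \frac{\left(V + m\right) \frac{1}{19 + V}}{2} = -2 + \frac{\frac{1}{19 + V} \left(V + m\right)}{2} = -2 + \frac{V + m}{2 \left(19 + V\right)}$)
$\frac{1}{R{\left(-206,S \right)} - 48069} = \frac{1}{\frac{-76 + 274 - -618}{2 \left(19 - 206\right)} - 48069} = \frac{1}{\frac{-76 + 274 + 618}{2 \left(-187\right)} - 48069} = \frac{1}{\frac{1}{2} \left(- \frac{1}{187}\right) 816 - 48069} = \frac{1}{- \frac{24}{11} - 48069} = \frac{1}{- \frac{528783}{11}} = - \frac{11}{528783}$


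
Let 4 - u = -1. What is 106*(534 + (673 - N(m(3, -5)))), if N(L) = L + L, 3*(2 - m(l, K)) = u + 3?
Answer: 384250/3 ≈ 1.2808e+5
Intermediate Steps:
u = 5 (u = 4 - 1*(-1) = 4 + 1 = 5)
m(l, K) = -⅔ (m(l, K) = 2 - (5 + 3)/3 = 2 - ⅓*8 = 2 - 8/3 = -⅔)
N(L) = 2*L
106*(534 + (673 - N(m(3, -5)))) = 106*(534 + (673 - 2*(-2)/3)) = 106*(534 + (673 - 1*(-4/3))) = 106*(534 + (673 + 4/3)) = 106*(534 + 2023/3) = 106*(3625/3) = 384250/3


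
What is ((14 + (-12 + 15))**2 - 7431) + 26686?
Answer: 19544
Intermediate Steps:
((14 + (-12 + 15))**2 - 7431) + 26686 = ((14 + 3)**2 - 7431) + 26686 = (17**2 - 7431) + 26686 = (289 - 7431) + 26686 = -7142 + 26686 = 19544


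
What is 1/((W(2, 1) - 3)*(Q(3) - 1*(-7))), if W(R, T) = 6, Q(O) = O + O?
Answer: 1/39 ≈ 0.025641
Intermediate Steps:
Q(O) = 2*O
1/((W(2, 1) - 3)*(Q(3) - 1*(-7))) = 1/((6 - 3)*(2*3 - 1*(-7))) = 1/(3*(6 + 7)) = 1/(3*13) = 1/39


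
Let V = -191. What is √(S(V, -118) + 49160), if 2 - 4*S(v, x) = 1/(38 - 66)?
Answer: √38541839/28 ≈ 221.72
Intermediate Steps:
S(v, x) = 57/112 (S(v, x) = ½ - 1/(4*(38 - 66)) = ½ - ¼/(-28) = ½ - ¼*(-1/28) = ½ + 1/112 = 57/112)
√(S(V, -118) + 49160) = √(57/112 + 49160) = √(5505977/112) = √38541839/28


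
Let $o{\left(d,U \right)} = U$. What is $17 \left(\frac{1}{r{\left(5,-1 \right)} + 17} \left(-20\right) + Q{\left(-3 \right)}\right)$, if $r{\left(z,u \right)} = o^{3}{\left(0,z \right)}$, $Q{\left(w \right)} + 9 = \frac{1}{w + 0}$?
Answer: $- \frac{34306}{213} \approx -161.06$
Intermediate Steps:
$Q{\left(w \right)} = -9 + \frac{1}{w}$ ($Q{\left(w \right)} = -9 + \frac{1}{w + 0} = -9 + \frac{1}{w}$)
$r{\left(z,u \right)} = z^{3}$
$17 \left(\frac{1}{r{\left(5,-1 \right)} + 17} \left(-20\right) + Q{\left(-3 \right)}\right) = 17 \left(\frac{1}{5^{3} + 17} \left(-20\right) - \left(9 - \frac{1}{-3}\right)\right) = 17 \left(\frac{1}{125 + 17} \left(-20\right) - \frac{28}{3}\right) = 17 \left(\frac{1}{142} \left(-20\right) - \frac{28}{3}\right) = 17 \left(- \frac{10}{71} - \frac{28}{3}\right) = 17 \left(- \frac{2018}{213}\right) = - \frac{34306}{213}$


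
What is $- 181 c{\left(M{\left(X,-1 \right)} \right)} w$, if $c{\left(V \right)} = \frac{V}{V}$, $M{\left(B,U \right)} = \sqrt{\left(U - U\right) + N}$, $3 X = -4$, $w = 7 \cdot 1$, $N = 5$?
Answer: $-1267$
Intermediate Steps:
$w = 7$
$X = - \frac{4}{3}$ ($X = \frac{1}{3} \left(-4\right) = - \frac{4}{3} \approx -1.3333$)
$M{\left(B,U \right)} = \sqrt{5}$ ($M{\left(B,U \right)} = \sqrt{\left(U - U\right) + 5} = \sqrt{0 + 5} = \sqrt{5}$)
$c{\left(V \right)} = 1$
$- 181 c{\left(M{\left(X,-1 \right)} \right)} w = \left(-181\right) 1 \cdot 7 = \left(-181\right) 7 = -1267$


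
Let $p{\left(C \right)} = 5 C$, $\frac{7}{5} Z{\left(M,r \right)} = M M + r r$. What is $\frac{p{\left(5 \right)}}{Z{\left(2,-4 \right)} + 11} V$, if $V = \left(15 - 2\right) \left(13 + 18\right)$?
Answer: $\frac{70525}{177} \approx 398.45$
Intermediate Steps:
$Z{\left(M,r \right)} = \frac{5 M^{2}}{7} + \frac{5 r^{2}}{7}$ ($Z{\left(M,r \right)} = \frac{5 \left(M M + r r\right)}{7} = \frac{5 \left(M^{2} + r^{2}\right)}{7} = \frac{5 M^{2}}{7} + \frac{5 r^{2}}{7}$)
$V = 403$ ($V = 13 \cdot 31 = 403$)
$\frac{p{\left(5 \right)}}{Z{\left(2,-4 \right)} + 11} V = \frac{5 \cdot 5}{\left(\frac{5 \cdot 2^{2}}{7} + \frac{5 \left(-4\right)^{2}}{7}\right) + 11} \cdot 403 = \frac{1}{\left(\frac{5}{7} \cdot 4 + \frac{5}{7} \cdot 16\right) + 11} \cdot 25 \cdot 403 = \frac{1}{\left(\frac{20}{7} + \frac{80}{7}\right) + 11} \cdot 25 \cdot 403 = \frac{1}{\frac{100}{7} + 11} \cdot 25 \cdot 403 = \frac{1}{\frac{177}{7}} \cdot 25 \cdot 403 = \frac{7}{177} \cdot 25 \cdot 403 = \frac{175}{177} \cdot 403 = \frac{70525}{177}$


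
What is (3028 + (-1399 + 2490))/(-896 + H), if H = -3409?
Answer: -1373/1435 ≈ -0.95679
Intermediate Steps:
(3028 + (-1399 + 2490))/(-896 + H) = (3028 + (-1399 + 2490))/(-896 - 3409) = (3028 + 1091)/(-4305) = 4119*(-1/4305) = -1373/1435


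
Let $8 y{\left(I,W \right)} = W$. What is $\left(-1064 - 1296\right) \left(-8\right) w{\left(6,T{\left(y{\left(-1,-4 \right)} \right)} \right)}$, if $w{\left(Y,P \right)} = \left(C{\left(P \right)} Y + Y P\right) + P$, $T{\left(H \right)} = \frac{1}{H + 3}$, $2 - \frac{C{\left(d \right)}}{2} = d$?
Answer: $415360$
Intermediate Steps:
$C{\left(d \right)} = 4 - 2 d$
$y{\left(I,W \right)} = \frac{W}{8}$
$T{\left(H \right)} = \frac{1}{3 + H}$
$w{\left(Y,P \right)} = P + P Y + Y \left(4 - 2 P\right)$ ($w{\left(Y,P \right)} = \left(\left(4 - 2 P\right) Y + Y P\right) + P = \left(Y \left(4 - 2 P\right) + P Y\right) + P = \left(P Y + Y \left(4 - 2 P\right)\right) + P = P + P Y + Y \left(4 - 2 P\right)$)
$\left(-1064 - 1296\right) \left(-8\right) w{\left(6,T{\left(y{\left(-1,-4 \right)} \right)} \right)} = \left(-1064 - 1296\right) \left(-8\right) \left(\frac{1}{3 + \frac{1}{8} \left(-4\right)} + 4 \cdot 6 - \frac{1}{3 + \frac{1}{8} \left(-4\right)} 6\right) = \left(-1064 - 1296\right) \left(-8\right) \left(\frac{1}{3 - \frac{1}{2}} + 24 - \frac{1}{3 - \frac{1}{2}} \cdot 6\right) = \left(-2360\right) \left(-8\right) \left(\frac{1}{\frac{5}{2}} + 24 - \frac{1}{\frac{5}{2}} \cdot 6\right) = 18880 \left(\frac{2}{5} + 24 - \frac{2}{5} \cdot 6\right) = 18880 \left(\frac{2}{5} + 24 - \frac{12}{5}\right) = 18880 \cdot 22 = 415360$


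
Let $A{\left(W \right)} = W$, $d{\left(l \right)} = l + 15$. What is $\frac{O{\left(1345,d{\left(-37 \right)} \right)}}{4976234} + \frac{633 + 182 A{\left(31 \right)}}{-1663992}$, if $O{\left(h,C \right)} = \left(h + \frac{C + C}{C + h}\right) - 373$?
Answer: $- \frac{2176226474797}{608610397110408} \approx -0.0035757$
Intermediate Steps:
$d{\left(l \right)} = 15 + l$
$O{\left(h,C \right)} = -373 + h + \frac{2 C}{C + h}$ ($O{\left(h,C \right)} = \left(h + \frac{2 C}{C + h}\right) - 373 = -373 + h + \frac{2 C}{C + h}$)
$\frac{O{\left(1345,d{\left(-37 \right)} \right)}}{4976234} + \frac{633 + 182 A{\left(31 \right)}}{-1663992} = \frac{\frac{1}{\left(15 - 37\right) + 1345} \left(1345^{2} - 501685 - 371 \left(15 - 37\right) + \left(15 - 37\right) 1345\right)}{4976234} + \frac{633 + 182 \cdot 31}{-1663992} = \frac{1809025 - 501685 - -8162 - 29590}{-22 + 1345} \cdot \frac{1}{4976234} + \left(633 + 5642\right) \left(- \frac{1}{1663992}\right) = \frac{1809025 - 501685 + 8162 - 29590}{1323} \cdot \frac{1}{4976234} + 6275 \left(- \frac{1}{1663992}\right) = \frac{1}{1323} \cdot 1285912 \cdot \frac{1}{4976234} - \frac{6275}{1663992} = \frac{1285912}{1323} \cdot \frac{1}{4976234} - \frac{6275}{1663992} = \frac{642956}{3291778791} - \frac{6275}{1663992} = - \frac{2176226474797}{608610397110408}$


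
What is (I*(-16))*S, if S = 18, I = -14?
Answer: 4032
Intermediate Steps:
(I*(-16))*S = -14*(-16)*18 = 224*18 = 4032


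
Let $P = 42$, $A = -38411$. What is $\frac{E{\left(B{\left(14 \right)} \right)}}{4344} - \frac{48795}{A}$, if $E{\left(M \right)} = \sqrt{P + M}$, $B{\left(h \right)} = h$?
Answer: $\frac{48795}{38411} + \frac{\sqrt{14}}{2172} \approx 1.2721$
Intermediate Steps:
$E{\left(M \right)} = \sqrt{42 + M}$
$\frac{E{\left(B{\left(14 \right)} \right)}}{4344} - \frac{48795}{A} = \frac{\sqrt{42 + 14}}{4344} - \frac{48795}{-38411} = \sqrt{56} \cdot \frac{1}{4344} - - \frac{48795}{38411} = 2 \sqrt{14} \cdot \frac{1}{4344} + \frac{48795}{38411} = \frac{\sqrt{14}}{2172} + \frac{48795}{38411} = \frac{48795}{38411} + \frac{\sqrt{14}}{2172}$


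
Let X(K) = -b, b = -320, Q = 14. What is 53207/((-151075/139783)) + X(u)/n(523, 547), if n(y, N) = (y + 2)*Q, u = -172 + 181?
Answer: -1093301843027/22208025 ≈ -49230.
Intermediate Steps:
u = 9
X(K) = 320 (X(K) = -1*(-320) = 320)
n(y, N) = 28 + 14*y (n(y, N) = (y + 2)*14 = (2 + y)*14 = 28 + 14*y)
53207/((-151075/139783)) + X(u)/n(523, 547) = 53207/((-151075/139783)) + 320/(28 + 14*523) = 53207/((-151075*1/139783)) + 320/(28 + 7322) = 53207/(-151075/139783) + 320/7350 = 53207*(-139783/151075) + 320*(1/7350) = -7437434081/151075 + 32/735 = -1093301843027/22208025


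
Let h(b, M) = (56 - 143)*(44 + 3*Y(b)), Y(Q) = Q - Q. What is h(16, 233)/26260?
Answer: -957/6565 ≈ -0.14577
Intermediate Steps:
Y(Q) = 0
h(b, M) = -3828 (h(b, M) = (56 - 143)*(44 + 3*0) = -87*(44 + 0) = -87*44 = -3828)
h(16, 233)/26260 = -3828/26260 = -3828*1/26260 = -957/6565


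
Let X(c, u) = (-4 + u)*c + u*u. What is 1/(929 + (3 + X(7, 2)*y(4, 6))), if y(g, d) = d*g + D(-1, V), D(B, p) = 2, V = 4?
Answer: 1/672 ≈ 0.0014881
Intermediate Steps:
X(c, u) = u² + c*(-4 + u) (X(c, u) = c*(-4 + u) + u² = u² + c*(-4 + u))
y(g, d) = 2 + d*g (y(g, d) = d*g + 2 = 2 + d*g)
1/(929 + (3 + X(7, 2)*y(4, 6))) = 1/(929 + (3 + (2² - 4*7 + 7*2)*(2 + 6*4))) = 1/(929 + (3 + (4 - 28 + 14)*(2 + 24))) = 1/(929 + (3 - 10*26)) = 1/(929 + (3 - 260)) = 1/(929 - 257) = 1/672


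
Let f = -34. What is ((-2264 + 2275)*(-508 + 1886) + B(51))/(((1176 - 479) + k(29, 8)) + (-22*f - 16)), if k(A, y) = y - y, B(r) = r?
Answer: 15209/1429 ≈ 10.643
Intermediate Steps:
k(A, y) = 0
((-2264 + 2275)*(-508 + 1886) + B(51))/(((1176 - 479) + k(29, 8)) + (-22*f - 16)) = ((-2264 + 2275)*(-508 + 1886) + 51)/(((1176 - 479) + 0) + (-22*(-34) - 16)) = (11*1378 + 51)/((697 + 0) + (748 - 16)) = (15158 + 51)/(697 + 732) = 15209/1429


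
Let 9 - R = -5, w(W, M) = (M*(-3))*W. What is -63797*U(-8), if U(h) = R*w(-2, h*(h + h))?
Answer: -685945344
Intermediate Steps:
w(W, M) = -3*M*W (w(W, M) = (-3*M)*W = -3*M*W)
R = 14 (R = 9 - 1*(-5) = 9 + 5 = 14)
U(h) = 168*h**2 (U(h) = 14*(-3*h*(h + h)*(-2)) = 14*(-3*h*(2*h)*(-2)) = 14*(-3*2*h**2*(-2)) = 14*(12*h**2) = 168*h**2)
-63797*U(-8) = -10717896*(-8)**2 = -10717896*64 = -63797*10752 = -685945344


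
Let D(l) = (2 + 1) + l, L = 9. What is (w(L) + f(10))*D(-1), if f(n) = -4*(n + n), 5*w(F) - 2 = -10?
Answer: -816/5 ≈ -163.20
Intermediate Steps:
w(F) = -8/5 (w(F) = ⅖ + (⅕)*(-10) = ⅖ - 2 = -8/5)
D(l) = 3 + l
f(n) = -8*n
(w(L) + f(10))*D(-1) = (-8/5 - 8*10)*(3 - 1) = (-8/5 - 80)*2 = -408/5*2 = -816/5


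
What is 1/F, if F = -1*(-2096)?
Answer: 1/2096 ≈ 0.00047710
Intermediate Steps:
F = 2096
1/F = 1/2096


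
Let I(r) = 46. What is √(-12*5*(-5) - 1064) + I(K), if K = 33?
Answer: 46 + 2*I*√191 ≈ 46.0 + 27.641*I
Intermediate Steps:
√(-12*5*(-5) - 1064) + I(K) = √(-12*5*(-5) - 1064) + 46 = √(-60*(-5) - 1064) + 46 = √(300 - 1064) + 46 = √(-764) + 46 = 2*I*√191 + 46 = 46 + 2*I*√191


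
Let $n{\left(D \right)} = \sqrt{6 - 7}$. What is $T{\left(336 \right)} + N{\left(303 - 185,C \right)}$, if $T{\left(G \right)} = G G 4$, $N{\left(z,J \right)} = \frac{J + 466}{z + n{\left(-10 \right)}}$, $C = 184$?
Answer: $\frac{251535356}{557} - \frac{26 i}{557} \approx 4.5159 \cdot 10^{5} - 0.046679 i$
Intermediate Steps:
$n{\left(D \right)} = i$ ($n{\left(D \right)} = \sqrt{-1} = i$)
$N{\left(z,J \right)} = \frac{466 + J}{i + z}$ ($N{\left(z,J \right)} = \frac{J + 466}{z + i} = \frac{466 + J}{i + z}$)
$T{\left(G \right)} = 4 G^{2}$ ($T{\left(G \right)} = G^{2} \cdot 4 = 4 G^{2}$)
$T{\left(336 \right)} + N{\left(303 - 185,C \right)} = 4 \cdot 336^{2} + \frac{466 + 184}{i + \left(303 - 185\right)} = 4 \cdot 112896 + \frac{1}{i + \left(303 - 185\right)} 650 = 451584 + \frac{1}{i + 118} \cdot 650 = 451584 + \frac{1}{118 + i} 650 = 451584 + \frac{118 - i}{13925} \cdot 650 = 451584 + \frac{26 \left(118 - i\right)}{557}$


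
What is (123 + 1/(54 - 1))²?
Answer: 42510400/2809 ≈ 15134.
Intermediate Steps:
(123 + 1/(54 - 1))² = (123 + 1/53)² = (6520/53)² = 42510400/2809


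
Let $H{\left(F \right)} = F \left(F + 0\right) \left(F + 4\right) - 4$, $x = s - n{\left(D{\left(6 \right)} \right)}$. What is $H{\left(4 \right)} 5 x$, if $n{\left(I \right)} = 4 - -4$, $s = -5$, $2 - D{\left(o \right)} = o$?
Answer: $-8060$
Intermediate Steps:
$D{\left(o \right)} = 2 - o$
$n{\left(I \right)} = 8$ ($n{\left(I \right)} = 4 + 4 = 8$)
$x = -13$ ($x = -5 - 8 = -13$)
$H{\left(F \right)} = -4 + F^{2} \left(4 + F\right)$ ($H{\left(F \right)} = F F \left(4 + F\right) - 4 = F^{2} \left(4 + F\right) - 4 = -4 + F^{2} \left(4 + F\right)$)
$H{\left(4 \right)} 5 x = \left(-4 + 4^{3} + 4 \cdot 4^{2}\right) 5 \left(-13\right) = \left(-4 + 64 + 4 \cdot 16\right) 5 \left(-13\right) = \left(-4 + 64 + 64\right) 5 \left(-13\right) = 124 \cdot 5 \left(-13\right) = 620 \left(-13\right) = -8060$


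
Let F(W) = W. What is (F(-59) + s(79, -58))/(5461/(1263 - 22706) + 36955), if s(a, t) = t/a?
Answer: -101189517/62601227716 ≈ -0.0016164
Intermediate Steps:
(F(-59) + s(79, -58))/(5461/(1263 - 22706) + 36955) = (-59 - 58/79)/(5461/(1263 - 22706) + 36955) = (-59 - 58*1/79)/(5461/(-21443) + 36955) = (-59 - 58/79)/(5461*(-1/21443) + 36955) = -4719/(79*(-5461/21443 + 36955)) = -4719/(79*792420604/21443) = -4719/79*21443/792420604 = -101189517/62601227716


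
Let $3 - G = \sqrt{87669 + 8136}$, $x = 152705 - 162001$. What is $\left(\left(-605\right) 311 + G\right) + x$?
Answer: $-197448 - 3 \sqrt{10645} \approx -1.9776 \cdot 10^{5}$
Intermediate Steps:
$x = -9296$ ($x = 152705 - 162001 = -9296$)
$G = 3 - 3 \sqrt{10645}$ ($G = 3 - \sqrt{87669 + 8136} = 3 - \sqrt{95805} = 3 - 3 \sqrt{10645} \approx -306.52$)
$\left(\left(-605\right) 311 + G\right) + x = \left(\left(-605\right) 311 + \left(3 - 3 \sqrt{10645}\right)\right) - 9296 = \left(-188155 + \left(3 - 3 \sqrt{10645}\right)\right) - 9296 = \left(-188152 - 3 \sqrt{10645}\right) - 9296 = -197448 - 3 \sqrt{10645}$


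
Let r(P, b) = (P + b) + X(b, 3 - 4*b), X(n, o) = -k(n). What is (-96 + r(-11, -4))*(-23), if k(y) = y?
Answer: 2461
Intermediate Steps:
X(n, o) = -n
r(P, b) = P (r(P, b) = (P + b) - b = P)
(-96 + r(-11, -4))*(-23) = (-96 - 11)*(-23) = -107*(-23) = 2461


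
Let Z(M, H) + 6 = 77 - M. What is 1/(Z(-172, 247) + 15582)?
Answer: 1/15825 ≈ 6.3191e-5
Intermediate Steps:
Z(M, H) = 71 - M (Z(M, H) = -6 + (77 - M) = 71 - M)
1/(Z(-172, 247) + 15582) = 1/((71 - 1*(-172)) + 15582) = 1/((71 + 172) + 15582) = 1/(243 + 15582) = 1/15825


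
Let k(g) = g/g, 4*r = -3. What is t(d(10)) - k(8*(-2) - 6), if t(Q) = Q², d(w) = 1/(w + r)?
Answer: -1353/1369 ≈ -0.98831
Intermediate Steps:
r = -¾ (r = (¼)*(-3) = -¾ ≈ -0.75000)
d(w) = 1/(-¾ + w) (d(w) = 1/(w - ¾) = 1/(-¾ + w))
k(g) = 1
t(d(10)) - k(8*(-2) - 6) = (4/(-3 + 4*10))² - 1*1 = (4/(-3 + 40))² - 1 = (4/37)² - 1 = 16/1369 - 1 = -1353/1369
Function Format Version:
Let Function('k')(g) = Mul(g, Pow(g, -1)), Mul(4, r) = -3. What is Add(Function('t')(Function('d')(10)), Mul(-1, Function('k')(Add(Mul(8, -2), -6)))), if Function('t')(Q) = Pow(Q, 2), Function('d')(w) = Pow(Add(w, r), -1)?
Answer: Rational(-1353, 1369) ≈ -0.98831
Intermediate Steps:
r = Rational(-3, 4) (r = Mul(Rational(1, 4), -3) = Rational(-3, 4) ≈ -0.75000)
Function('d')(w) = Pow(Add(Rational(-3, 4), w), -1) (Function('d')(w) = Pow(Add(w, Rational(-3, 4)), -1) = Pow(Add(Rational(-3, 4), w), -1))
Function('k')(g) = 1
Add(Function('t')(Function('d')(10)), Mul(-1, Function('k')(Add(Mul(8, -2), -6)))) = Add(Pow(Mul(4, Pow(Add(-3, Mul(4, 10)), -1)), 2), Mul(-1, 1)) = Add(Pow(Mul(4, Pow(Add(-3, 40), -1)), 2), -1) = Add(Pow(Mul(4, Pow(37, -1)), 2), -1) = Add(Pow(Mul(4, Rational(1, 37)), 2), -1) = Add(Pow(Rational(4, 37), 2), -1) = Add(Rational(16, 1369), -1) = Rational(-1353, 1369)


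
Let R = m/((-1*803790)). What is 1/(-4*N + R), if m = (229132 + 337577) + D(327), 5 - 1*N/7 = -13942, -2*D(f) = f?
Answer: -178620/69754093819 ≈ -2.5607e-6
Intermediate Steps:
D(f) = -f/2
N = 97629 (N = 35 - 7*(-13942) = 35 + 97594 = 97629)
m = 1133091/2 (m = (229132 + 337577) - ½*327 = 566709 - 327/2 = 1133091/2 ≈ 5.6655e+5)
R = -125899/178620 (R = 1133091/(2*((-1*803790))) = (1133091/2)/(-803790) = (1133091/2)*(-1/803790) = -125899/178620 ≈ -0.70484)
1/(-4*N + R) = 1/(-4*97629 - 125899/178620) = 1/(-390516 - 125899/178620) = 1/(-69754093819/178620) = -178620/69754093819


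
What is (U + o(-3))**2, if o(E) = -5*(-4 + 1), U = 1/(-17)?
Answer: 64516/289 ≈ 223.24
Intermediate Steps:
U = -1/17 ≈ -0.058824
o(E) = 15 (o(E) = -5*(-3) = 15)
(U + o(-3))**2 = (-1/17 + 15)**2 = (254/17)**2 = 64516/289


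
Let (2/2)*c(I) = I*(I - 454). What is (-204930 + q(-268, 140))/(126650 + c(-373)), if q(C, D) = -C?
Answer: -204662/435121 ≈ -0.47036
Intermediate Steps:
c(I) = I*(-454 + I) (c(I) = I*(I - 454) = I*(-454 + I))
(-204930 + q(-268, 140))/(126650 + c(-373)) = (-204930 - 1*(-268))/(126650 - 373*(-454 - 373)) = (-204930 + 268)/(126650 - 373*(-827)) = -204662/(126650 + 308471) = -204662/435121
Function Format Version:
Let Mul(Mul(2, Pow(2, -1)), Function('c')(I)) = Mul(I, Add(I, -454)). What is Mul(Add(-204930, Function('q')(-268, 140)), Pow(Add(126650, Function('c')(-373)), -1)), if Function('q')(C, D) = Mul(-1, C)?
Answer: Rational(-204662, 435121) ≈ -0.47036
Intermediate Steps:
Function('c')(I) = Mul(I, Add(-454, I)) (Function('c')(I) = Mul(I, Add(I, -454)) = Mul(I, Add(-454, I)))
Mul(Add(-204930, Function('q')(-268, 140)), Pow(Add(126650, Function('c')(-373)), -1)) = Mul(Add(-204930, Mul(-1, -268)), Pow(Add(126650, Mul(-373, Add(-454, -373))), -1)) = Mul(Add(-204930, 268), Pow(Add(126650, Mul(-373, -827)), -1)) = Mul(-204662, Pow(Add(126650, 308471), -1)) = Mul(-204662, Pow(435121, -1)) = Mul(-204662, Rational(1, 435121)) = Rational(-204662, 435121)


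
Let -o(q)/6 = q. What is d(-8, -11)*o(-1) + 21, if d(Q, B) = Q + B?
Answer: -93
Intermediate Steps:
o(q) = -6*q
d(Q, B) = B + Q
d(-8, -11)*o(-1) + 21 = (-11 - 8)*(-6*(-1)) + 21 = -19*6 + 21 = -114 + 21 = -93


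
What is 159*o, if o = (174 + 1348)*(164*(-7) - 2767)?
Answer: -947422170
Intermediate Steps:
o = -5958630 (o = 1522*(-1148 - 2767) = 1522*(-3915) = -5958630)
159*o = 159*(-5958630) = -947422170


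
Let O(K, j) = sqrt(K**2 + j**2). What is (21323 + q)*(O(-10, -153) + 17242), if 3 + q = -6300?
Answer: 258974840 + 15020*sqrt(23509) ≈ 2.6128e+8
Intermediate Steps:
q = -6303 (q = -3 - 6300 = -6303)
(21323 + q)*(O(-10, -153) + 17242) = (21323 - 6303)*(sqrt((-10)**2 + (-153)**2) + 17242) = 15020*(sqrt(100 + 23409) + 17242) = 15020*(sqrt(23509) + 17242) = 15020*(17242 + sqrt(23509)) = 258974840 + 15020*sqrt(23509)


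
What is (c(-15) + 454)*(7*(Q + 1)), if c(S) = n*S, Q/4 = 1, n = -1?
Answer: 16415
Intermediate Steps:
Q = 4 (Q = 4*1 = 4)
c(S) = -S
(c(-15) + 454)*(7*(Q + 1)) = (-1*(-15) + 454)*(7*(4 + 1)) = (15 + 454)*(7*5) = 469*35 = 16415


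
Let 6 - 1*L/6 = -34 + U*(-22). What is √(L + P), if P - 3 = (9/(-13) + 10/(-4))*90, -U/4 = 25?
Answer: 4*I*√139893/13 ≈ 115.08*I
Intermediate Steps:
U = -100 (U = -4*25 = -100)
L = -12960 (L = 36 - 6*(-34 - 100*(-22)) = 36 - 6*(-34 + 2200) = 36 - 6*2166 = 36 - 12996 = -12960)
P = -3696/13 (P = 3 + (9/(-13) + 10/(-4))*90 = 3 + (9*(-1/13) + 10*(-¼))*90 = 3 + (-9/13 - 5/2)*90 = 3 - 83/26*90 = 3 - 3735/13 = -3696/13 ≈ -284.31)
√(L + P) = √(-12960 - 3696/13) = √(-172176/13) = 4*I*√139893/13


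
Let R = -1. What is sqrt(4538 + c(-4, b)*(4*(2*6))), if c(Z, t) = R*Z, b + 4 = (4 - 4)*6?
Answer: sqrt(4730) ≈ 68.775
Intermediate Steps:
b = -4 (b = -4 + (4 - 4)*6 = -4 + 0*6 = -4 + 0 = -4)
c(Z, t) = -Z
sqrt(4538 + c(-4, b)*(4*(2*6))) = sqrt(4538 + (-1*(-4))*(4*(2*6))) = sqrt(4538 + 4*(4*12)) = sqrt(4538 + 4*48) = sqrt(4538 + 192) = sqrt(4730)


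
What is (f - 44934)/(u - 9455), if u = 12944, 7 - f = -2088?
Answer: -42839/3489 ≈ -12.278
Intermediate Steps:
f = 2095 (f = 7 - 1*(-2088) = 7 + 2088 = 2095)
(f - 44934)/(u - 9455) = (2095 - 44934)/(12944 - 9455) = -42839/3489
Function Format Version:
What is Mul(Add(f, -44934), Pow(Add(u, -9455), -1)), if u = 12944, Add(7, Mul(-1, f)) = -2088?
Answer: Rational(-42839, 3489) ≈ -12.278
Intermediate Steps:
f = 2095 (f = Add(7, Mul(-1, -2088)) = Add(7, 2088) = 2095)
Mul(Add(f, -44934), Pow(Add(u, -9455), -1)) = Mul(Add(2095, -44934), Pow(Add(12944, -9455), -1)) = Mul(-42839, Pow(3489, -1)) = Mul(-42839, Rational(1, 3489)) = Rational(-42839, 3489)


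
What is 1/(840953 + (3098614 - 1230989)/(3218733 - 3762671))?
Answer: 543938/457424425289 ≈ 1.1891e-6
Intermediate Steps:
1/(840953 + (3098614 - 1230989)/(3218733 - 3762671)) = 1/(840953 + 1867625/(-543938)) = 1/(840953 + 1867625*(-1/543938)) = 1/(840953 - 1867625/543938) = 1/(457424425289/543938) = 543938/457424425289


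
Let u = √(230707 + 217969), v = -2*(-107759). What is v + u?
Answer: 215518 + 2*√112169 ≈ 2.1619e+5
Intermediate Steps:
v = 215518
u = 2*√112169 (u = √448676 = 2*√112169 ≈ 669.83)
v + u = 215518 + 2*√112169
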